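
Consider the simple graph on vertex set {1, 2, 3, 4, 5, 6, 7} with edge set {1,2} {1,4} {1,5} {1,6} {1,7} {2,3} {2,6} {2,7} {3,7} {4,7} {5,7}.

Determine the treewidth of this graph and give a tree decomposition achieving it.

Treewidth 2.
One optimal decomposition is:
Bags: B1 = {1, 2, 7}  B2 = {1, 4, 7}  B3 = {1, 2, 6}  B4 = {1, 5, 7}  B5 = {2, 3, 7}
Tree: B1–B2, B1–B3, B2–B4, B1–B5

Each bag holds 3 vertices, so the decomposition has width 2, which upper-bounds the treewidth. Conversely, {1, 2, 6} is a clique of size 3, and the vertices of any clique must share a bag in every tree decomposition; so some bag has ≥ 3 vertices and tw(G) ≥ 2. Hence tw(G) = 2 exactly.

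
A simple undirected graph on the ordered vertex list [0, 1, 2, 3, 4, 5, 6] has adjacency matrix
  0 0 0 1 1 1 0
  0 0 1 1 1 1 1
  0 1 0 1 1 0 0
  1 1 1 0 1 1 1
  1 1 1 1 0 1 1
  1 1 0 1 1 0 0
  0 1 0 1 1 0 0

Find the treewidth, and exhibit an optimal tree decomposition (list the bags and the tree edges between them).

Every bag has size at most 4, so the width is 4 − 1 = 3 and tw(G) ≤ 3. Conversely, {0, 3, 4, 5} is a clique of size 4, and the vertices of any clique must share a bag in every tree decomposition; so some bag has ≥ 4 vertices and tw(G) ≥ 3. The upper and lower bounds meet at 3, so that is the treewidth.

Treewidth 3.
One optimal decomposition is:
Bags: B1 = {1, 3, 4, 6}  B2 = {1, 3, 4, 5}  B3 = {0, 3, 4, 5}  B4 = {1, 2, 3, 4}
Tree: B1–B2, B2–B3, B2–B4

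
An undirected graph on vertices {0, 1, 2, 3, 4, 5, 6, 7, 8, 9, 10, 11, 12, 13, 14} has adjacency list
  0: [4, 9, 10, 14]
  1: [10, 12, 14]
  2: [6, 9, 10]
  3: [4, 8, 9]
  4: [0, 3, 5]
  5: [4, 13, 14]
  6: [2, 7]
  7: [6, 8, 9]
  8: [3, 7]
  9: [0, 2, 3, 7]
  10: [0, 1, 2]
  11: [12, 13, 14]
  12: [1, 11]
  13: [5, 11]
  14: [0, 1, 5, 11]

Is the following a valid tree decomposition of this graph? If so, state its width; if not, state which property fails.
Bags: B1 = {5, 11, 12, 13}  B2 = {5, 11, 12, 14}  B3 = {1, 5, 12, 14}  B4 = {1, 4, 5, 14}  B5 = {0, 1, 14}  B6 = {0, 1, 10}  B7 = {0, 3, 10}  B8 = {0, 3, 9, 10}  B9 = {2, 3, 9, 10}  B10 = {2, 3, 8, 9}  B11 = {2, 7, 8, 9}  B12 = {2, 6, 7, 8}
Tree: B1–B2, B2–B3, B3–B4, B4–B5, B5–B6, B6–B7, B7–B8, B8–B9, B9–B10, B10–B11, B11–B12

No — edge (4,0) lies in no bag.

A tree decomposition must satisfy three properties: every vertex lies in some bag; for every edge, both endpoints lie together in some bag; and for every vertex, the bags containing it form a connected subtree. Here edge (4,0) lies in no bag, so the decomposition is invalid.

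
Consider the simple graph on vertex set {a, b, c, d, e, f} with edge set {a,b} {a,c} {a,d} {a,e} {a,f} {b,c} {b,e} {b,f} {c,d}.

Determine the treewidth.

A width-2 tree decomposition is:
Bags: B1 = {a, b, e}  B2 = {a, b, c}  B3 = {a, c, d}  B4 = {a, b, f}
Tree: B1–B2, B2–B3, B2–B4
The largest bag has 3 vertices, giving width 2; this decomposition certifies tw(G) ≤ 2. For the lower bound, the 3 vertices {a, c, d} are pairwise adjacent, and any tree decomposition puts a clique entirely inside one bag — forcing width ≥ 2. Hence tw(G) = 2 exactly.

2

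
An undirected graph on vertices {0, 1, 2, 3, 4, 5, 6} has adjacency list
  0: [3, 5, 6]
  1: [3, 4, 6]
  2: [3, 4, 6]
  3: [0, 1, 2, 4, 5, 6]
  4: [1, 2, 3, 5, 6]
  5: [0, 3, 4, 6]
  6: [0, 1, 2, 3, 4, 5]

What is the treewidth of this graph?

3

A width-3 tree decomposition is:
Bags: B1 = {3, 4, 5, 6}  B2 = {0, 3, 5, 6}  B3 = {1, 3, 4, 6}  B4 = {2, 3, 4, 6}
Tree: B1–B2, B1–B3, B3–B4
Each bag holds 4 vertices, so the decomposition has width 3, which upper-bounds the treewidth. Conversely, {0, 3, 5, 6} is a clique of size 4, and the vertices of any clique must share a bag in every tree decomposition; so some bag has ≥ 4 vertices and tw(G) ≥ 3. Combining the bounds, tw(G) = 3.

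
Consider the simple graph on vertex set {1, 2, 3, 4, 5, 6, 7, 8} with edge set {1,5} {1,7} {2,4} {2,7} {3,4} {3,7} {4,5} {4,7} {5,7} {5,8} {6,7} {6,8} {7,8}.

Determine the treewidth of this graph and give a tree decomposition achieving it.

The largest bag has 3 vertices, giving width 2; this decomposition certifies tw(G) ≤ 2. For the lower bound, the 3 vertices {5, 7, 8} are pairwise adjacent, and any tree decomposition puts a clique entirely inside one bag — forcing width ≥ 2. Therefore the treewidth is 2.

Treewidth 2.
Bags: B1 = {2, 4, 7}  B2 = {4, 5, 7}  B3 = {3, 4, 7}  B4 = {5, 7, 8}  B5 = {1, 5, 7}  B6 = {6, 7, 8}
Tree: B1–B2, B1–B3, B2–B4, B4–B5, B4–B6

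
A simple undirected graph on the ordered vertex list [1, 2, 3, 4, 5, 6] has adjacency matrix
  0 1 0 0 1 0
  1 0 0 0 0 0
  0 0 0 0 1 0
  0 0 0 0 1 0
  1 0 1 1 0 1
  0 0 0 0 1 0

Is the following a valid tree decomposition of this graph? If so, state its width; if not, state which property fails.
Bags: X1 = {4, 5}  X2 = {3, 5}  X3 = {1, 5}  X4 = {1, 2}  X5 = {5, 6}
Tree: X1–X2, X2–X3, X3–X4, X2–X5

Yes; width 1.

Every vertex of G appears in some bag (union = {1, 2, 3, 4, 5, 6}); every edge is covered by a bag; and for each vertex v the set of bags containing v is connected in the bag tree. The decomposition is therefore valid. The largest bag has 2 vertices, so the width is 1.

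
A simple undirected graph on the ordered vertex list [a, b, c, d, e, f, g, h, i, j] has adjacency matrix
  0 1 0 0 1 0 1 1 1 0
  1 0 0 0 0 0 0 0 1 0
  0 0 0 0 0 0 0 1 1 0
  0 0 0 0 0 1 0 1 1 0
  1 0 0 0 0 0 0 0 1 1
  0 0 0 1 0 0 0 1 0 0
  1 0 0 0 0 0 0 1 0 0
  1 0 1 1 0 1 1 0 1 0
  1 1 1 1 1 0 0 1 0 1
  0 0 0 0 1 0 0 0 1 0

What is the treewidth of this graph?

2

A width-2 tree decomposition is:
Bags: B1 = {a, g, h}  B2 = {a, h, i}  B3 = {a, b, i}  B4 = {d, h, i}  B5 = {a, e, i}  B6 = {d, f, h}  B7 = {e, i, j}  B8 = {c, h, i}
Tree: B1–B2, B2–B3, B2–B4, B3–B5, B4–B6, B5–B7, B4–B8
The largest bag has 3 vertices, giving width 2; this decomposition certifies tw(G) ≤ 2. Conversely, {a, g, h} is a clique of size 3, and the vertices of any clique must share a bag in every tree decomposition; so some bag has ≥ 3 vertices and tw(G) ≥ 2. The upper and lower bounds meet at 2, so that is the treewidth.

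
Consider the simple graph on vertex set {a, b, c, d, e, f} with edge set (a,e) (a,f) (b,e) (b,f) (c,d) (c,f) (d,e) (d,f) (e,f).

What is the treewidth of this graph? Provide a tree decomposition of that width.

Each bag holds 3 vertices, so the decomposition has width 2, which upper-bounds the treewidth. On the other hand G contains the 3-clique {d, e, f}. A clique must lie in a single bag of any decomposition, so no decomposition can have width below 2. Combining the bounds, tw(G) = 2.

Treewidth 2.
One such decomposition:
Bags: B1 = {c, d, f}  B2 = {d, e, f}  B3 = {a, e, f}  B4 = {b, e, f}
Tree: B1–B2, B2–B3, B2–B4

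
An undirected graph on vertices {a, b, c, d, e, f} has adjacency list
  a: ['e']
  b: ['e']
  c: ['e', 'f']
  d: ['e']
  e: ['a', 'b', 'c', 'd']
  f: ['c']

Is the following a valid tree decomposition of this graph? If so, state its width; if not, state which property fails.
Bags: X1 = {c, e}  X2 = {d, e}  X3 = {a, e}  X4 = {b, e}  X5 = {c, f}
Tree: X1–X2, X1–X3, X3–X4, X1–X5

Yes; width 1.

Vertex coverage: the bags together contain {a, b, c, d, e, f}, the full vertex set. Edge coverage: each edge of G has both endpoints in at least one bag. Running intersection: for every vertex, the bags containing it form a connected subtree. All three properties hold, so this is a valid tree decomposition of width max|bag| − 1 = 1, and hence tw(G) ≤ 1.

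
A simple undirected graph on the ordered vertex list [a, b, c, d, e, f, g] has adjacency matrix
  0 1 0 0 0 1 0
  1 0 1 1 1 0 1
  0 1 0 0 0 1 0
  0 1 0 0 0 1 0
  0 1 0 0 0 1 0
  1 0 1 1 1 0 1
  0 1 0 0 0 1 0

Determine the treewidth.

A width-2 tree decomposition is:
Bags: B1 = {b, e, f}  B2 = {b, f, g}  B3 = {b, d, f}  B4 = {a, b, f}  B5 = {b, c, f}
Tree: B1–B2, B2–B3, B3–B4, B4–B5
Every bag has size at most 3, so the width is 3 − 1 = 2 and tw(G) ≤ 2. For the lower bound, G contains the cycle b–e–f–g–b, so G is not a forest; only forests have treewidth ≤ 1, hence tw(G) ≥ 2. The upper and lower bounds meet at 2, so that is the treewidth.

2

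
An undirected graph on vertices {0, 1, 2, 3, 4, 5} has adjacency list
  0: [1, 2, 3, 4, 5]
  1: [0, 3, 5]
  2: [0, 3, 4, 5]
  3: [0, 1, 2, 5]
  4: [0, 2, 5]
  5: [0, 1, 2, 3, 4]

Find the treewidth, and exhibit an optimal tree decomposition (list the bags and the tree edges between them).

The largest bag has 4 vertices, giving width 3; this decomposition certifies tw(G) ≤ 3. Conversely, {0, 1, 3, 5} is a clique of size 4, and the vertices of any clique must share a bag in every tree decomposition; so some bag has ≥ 4 vertices and tw(G) ≥ 3. The upper and lower bounds meet at 3, so that is the treewidth.

Treewidth 3.
One such decomposition:
Bags: B1 = {0, 2, 3, 5}  B2 = {0, 1, 3, 5}  B3 = {0, 2, 4, 5}
Tree: B1–B2, B1–B3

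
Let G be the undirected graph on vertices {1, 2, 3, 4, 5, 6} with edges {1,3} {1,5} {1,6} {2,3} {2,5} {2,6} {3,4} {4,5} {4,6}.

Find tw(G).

3

A width-3 tree decomposition is:
Bags: B1 = {2, 3, 5, 6}  B2 = {1, 3, 5, 6}  B3 = {3, 4, 5, 6}
Tree: B1–B2, B2–B3
The largest bag has 4 vertices, giving width 3; this decomposition certifies tw(G) ≤ 3. For the lower bound: the 4 vertex sets {2,3}, {1,6}, {5}, {4} are disjoint, each induces a connected subgraph, and every pair is joined by at least one edge of G. Contracting each set to a single vertex therefore yields K_{4} as a minor, and since treewidth is minor-monotone, tw(G) ≥ tw(K_{4}) = 3. Combining the bounds, tw(G) = 3.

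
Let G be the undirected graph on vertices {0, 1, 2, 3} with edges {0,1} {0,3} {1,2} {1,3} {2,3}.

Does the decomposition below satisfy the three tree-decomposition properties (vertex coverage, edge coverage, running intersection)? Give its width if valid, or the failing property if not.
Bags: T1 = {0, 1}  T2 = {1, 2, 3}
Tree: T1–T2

No — edge (3,0) lies in no bag.

A tree decomposition must satisfy three properties: every vertex lies in some bag; for every edge, both endpoints lie together in some bag; and for every vertex, the bags containing it form a connected subtree. Here edge (3,0) lies in no bag, so the decomposition is invalid.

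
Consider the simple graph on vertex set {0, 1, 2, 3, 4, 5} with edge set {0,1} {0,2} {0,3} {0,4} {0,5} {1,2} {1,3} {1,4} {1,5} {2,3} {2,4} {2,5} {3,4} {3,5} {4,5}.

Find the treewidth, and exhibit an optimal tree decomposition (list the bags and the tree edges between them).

Treewidth 5.
Bags: B1 = {0, 1, 2, 3, 4, 5}
Tree: (single bag)

With just one bag of size 6, the width is 6 − 1 = 5, so tw(G) ≤ 5. For the lower bound, the 6 vertices {0, 1, 2, 3, 4, 5} are pairwise adjacent, and any tree decomposition puts a clique entirely inside one bag — forcing width ≥ 5. Therefore the treewidth is 5.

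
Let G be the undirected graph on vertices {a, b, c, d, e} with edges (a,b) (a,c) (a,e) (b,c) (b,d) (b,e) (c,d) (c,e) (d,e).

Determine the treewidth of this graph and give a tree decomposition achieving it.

Each bag holds 4 vertices, so the decomposition has width 3, which upper-bounds the treewidth. On the other hand G contains the 4-clique {b, c, d, e}. A clique must lie in a single bag of any decomposition, so no decomposition can have width below 3. Therefore the treewidth is 3.

Treewidth 3.
One optimal decomposition is:
Bags: B1 = {b, c, d, e}  B2 = {a, b, c, e}
Tree: B1–B2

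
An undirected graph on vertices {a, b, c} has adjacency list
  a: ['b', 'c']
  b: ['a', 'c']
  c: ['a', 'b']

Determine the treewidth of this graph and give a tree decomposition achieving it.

A single bag containing all 3 vertices is trivially a valid decomposition of width 2. On the other hand G contains the 3-clique {a, b, c}. A clique must lie in a single bag of any decomposition, so no decomposition can have width below 2. Hence tw(G) = 2 exactly.

Treewidth 2.
One optimal decomposition is:
Bags: B1 = {a, b, c}
Tree: (single bag)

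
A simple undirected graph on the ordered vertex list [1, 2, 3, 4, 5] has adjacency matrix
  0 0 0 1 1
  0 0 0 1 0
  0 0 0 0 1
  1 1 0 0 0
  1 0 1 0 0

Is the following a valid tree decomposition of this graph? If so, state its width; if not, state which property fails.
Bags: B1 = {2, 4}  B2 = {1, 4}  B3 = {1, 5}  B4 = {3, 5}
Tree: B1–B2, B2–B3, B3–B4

Every vertex of G appears in some bag (union = {1, 2, 3, 4, 5}); every edge is covered by a bag; and for each vertex v the set of bags containing v is connected in the bag tree. The decomposition is therefore valid. The largest bag has 2 vertices, so the width is 1.

Yes; width 1.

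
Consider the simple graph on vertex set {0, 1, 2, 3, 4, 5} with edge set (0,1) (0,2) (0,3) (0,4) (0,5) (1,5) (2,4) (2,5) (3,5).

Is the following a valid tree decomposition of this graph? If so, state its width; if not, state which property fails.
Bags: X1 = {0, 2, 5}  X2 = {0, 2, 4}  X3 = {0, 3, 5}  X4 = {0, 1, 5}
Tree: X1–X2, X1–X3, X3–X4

Every vertex of G appears in some bag (union = {0, 1, 2, 3, 4, 5}); every edge is covered by a bag; and for each vertex v the set of bags containing v is connected in the bag tree. The decomposition is therefore valid. The largest bag has 3 vertices, so the width is 2.

Yes; width 2.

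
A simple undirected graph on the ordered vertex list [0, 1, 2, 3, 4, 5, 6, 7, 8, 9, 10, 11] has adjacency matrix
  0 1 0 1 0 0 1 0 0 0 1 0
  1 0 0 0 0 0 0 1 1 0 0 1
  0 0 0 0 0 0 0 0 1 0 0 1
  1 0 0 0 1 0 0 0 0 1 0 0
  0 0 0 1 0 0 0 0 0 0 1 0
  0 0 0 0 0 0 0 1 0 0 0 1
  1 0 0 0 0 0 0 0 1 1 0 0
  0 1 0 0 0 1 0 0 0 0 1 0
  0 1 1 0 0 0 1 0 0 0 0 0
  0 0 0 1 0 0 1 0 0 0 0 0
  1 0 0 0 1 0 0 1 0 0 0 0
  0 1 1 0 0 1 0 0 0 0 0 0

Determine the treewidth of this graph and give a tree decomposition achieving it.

Every bag has size at most 4, so the width is 4 − 1 = 3 and tw(G) ≤ 3. For the lower bound: the 4 vertex sets {2,5,11}, {7}, {1}, {0,6,8,10} are disjoint, each induces a connected subgraph, and every pair is joined by at least one edge of G. Contracting each set to a single vertex therefore yields K_{4} as a minor, and since treewidth is minor-monotone, tw(G) ≥ tw(K_{4}) = 3. The upper and lower bounds meet at 3, so that is the treewidth.

Treewidth 3.
One such decomposition:
Bags: B1 = {2, 5, 7, 11}  B2 = {1, 2, 7, 11}  B3 = {1, 2, 7, 8}  B4 = {1, 7, 8, 10}  B5 = {0, 1, 8, 10}  B6 = {0, 6, 8, 10}  B7 = {0, 4, 6, 10}  B8 = {0, 3, 4, 6}  B9 = {3, 4, 6, 9}
Tree: B1–B2, B2–B3, B3–B4, B4–B5, B5–B6, B6–B7, B7–B8, B8–B9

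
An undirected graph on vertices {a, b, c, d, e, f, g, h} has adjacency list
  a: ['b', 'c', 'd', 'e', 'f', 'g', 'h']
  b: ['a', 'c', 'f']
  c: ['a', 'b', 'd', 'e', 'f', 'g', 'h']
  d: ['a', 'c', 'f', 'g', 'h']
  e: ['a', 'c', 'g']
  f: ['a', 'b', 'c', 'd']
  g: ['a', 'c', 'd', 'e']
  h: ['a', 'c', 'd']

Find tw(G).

3

A width-3 tree decomposition is:
Bags: B1 = {a, c, e, g}  B2 = {a, c, d, g}  B3 = {a, c, d, f}  B4 = {a, b, c, f}  B5 = {a, c, d, h}
Tree: B1–B2, B2–B3, B3–B4, B3–B5
Each bag holds 4 vertices, so the decomposition has width 3, which upper-bounds the treewidth. For the lower bound, the 4 vertices {a, c, d, g} are pairwise adjacent, and any tree decomposition puts a clique entirely inside one bag — forcing width ≥ 3. Hence tw(G) = 3 exactly.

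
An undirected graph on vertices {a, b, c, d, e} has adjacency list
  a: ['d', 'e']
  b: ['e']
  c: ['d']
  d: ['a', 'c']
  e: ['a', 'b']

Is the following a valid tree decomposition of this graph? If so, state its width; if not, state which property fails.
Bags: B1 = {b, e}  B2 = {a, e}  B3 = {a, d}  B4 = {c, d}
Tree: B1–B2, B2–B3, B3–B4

Yes; width 1.

Checking the three conditions: (i) the bags cover all of {a, b, c, d, e}; (ii) for each edge, some bag contains both endpoints; (iii) the bags containing any fixed vertex form a subtree. All hold, so the decomposition is valid with width 2 − 1 = 1.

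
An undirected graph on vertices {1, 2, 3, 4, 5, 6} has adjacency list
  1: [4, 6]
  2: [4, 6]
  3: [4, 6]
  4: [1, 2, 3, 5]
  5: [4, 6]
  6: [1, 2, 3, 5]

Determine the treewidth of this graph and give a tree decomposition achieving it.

Treewidth 2.
One optimal decomposition is:
Bags: B1 = {1, 4, 6}  B2 = {2, 4, 6}  B3 = {4, 5, 6}  B4 = {3, 4, 6}
Tree: B1–B2, B2–B3, B3–B4

The largest bag has 3 vertices, giving width 2; this decomposition certifies tw(G) ≤ 2. For the lower bound, G contains the cycle 6–1–4–2–6, so G is not a forest; only forests have treewidth ≤ 1, hence tw(G) ≥ 2. Hence tw(G) = 2 exactly.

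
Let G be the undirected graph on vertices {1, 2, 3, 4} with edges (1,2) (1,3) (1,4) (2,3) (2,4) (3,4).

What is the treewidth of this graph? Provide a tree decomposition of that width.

A single bag containing all 4 vertices is trivially a valid decomposition of width 3. On the other hand G contains the 4-clique {1, 2, 3, 4}. A clique must lie in a single bag of any decomposition, so no decomposition can have width below 3. Combining the bounds, tw(G) = 3.

Treewidth 3.
One optimal decomposition is:
Bags: B1 = {1, 2, 3, 4}
Tree: (single bag)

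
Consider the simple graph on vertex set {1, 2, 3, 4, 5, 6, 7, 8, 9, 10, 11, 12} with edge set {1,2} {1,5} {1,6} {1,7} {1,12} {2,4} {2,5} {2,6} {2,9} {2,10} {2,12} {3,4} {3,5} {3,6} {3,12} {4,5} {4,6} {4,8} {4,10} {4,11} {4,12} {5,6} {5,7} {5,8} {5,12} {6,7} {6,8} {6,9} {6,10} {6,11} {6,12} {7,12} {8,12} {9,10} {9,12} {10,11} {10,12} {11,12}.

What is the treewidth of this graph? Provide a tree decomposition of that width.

Every bag has size at most 5, so the width is 5 − 1 = 4 and tw(G) ≤ 4. On the other hand G contains the 5-clique {1, 2, 5, 6, 12}. A clique must lie in a single bag of any decomposition, so no decomposition can have width below 4. Hence tw(G) = 4 exactly.

Treewidth 4.
One such decomposition:
Bags: B1 = {1, 2, 5, 6, 12}  B2 = {2, 4, 5, 6, 12}  B3 = {4, 5, 6, 8, 12}  B4 = {2, 4, 6, 10, 12}  B5 = {3, 4, 5, 6, 12}  B6 = {1, 5, 6, 7, 12}  B7 = {2, 6, 9, 10, 12}  B8 = {4, 6, 10, 11, 12}
Tree: B1–B2, B2–B3, B2–B4, B3–B5, B1–B6, B4–B7, B4–B8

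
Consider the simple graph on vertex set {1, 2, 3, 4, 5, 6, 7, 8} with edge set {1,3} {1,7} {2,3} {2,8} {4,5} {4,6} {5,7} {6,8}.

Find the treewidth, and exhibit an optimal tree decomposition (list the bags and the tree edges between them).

Treewidth 2.
One optimal decomposition is:
Bags: B1 = {4, 6, 8}  B2 = {4, 5, 8}  B3 = {5, 7, 8}  B4 = {1, 7, 8}  B5 = {1, 3, 8}  B6 = {2, 3, 8}
Tree: B1–B2, B2–B3, B3–B4, B4–B5, B5–B6

Each bag holds 3 vertices, so the decomposition has width 2, which upper-bounds the treewidth. Since 8–6–4–5–7–1–3–2–8 is a cycle in G, G is not acyclic. Forests are exactly the graphs of treewidth ≤ 1, so tw(G) ≥ 2. Combining the bounds, tw(G) = 2.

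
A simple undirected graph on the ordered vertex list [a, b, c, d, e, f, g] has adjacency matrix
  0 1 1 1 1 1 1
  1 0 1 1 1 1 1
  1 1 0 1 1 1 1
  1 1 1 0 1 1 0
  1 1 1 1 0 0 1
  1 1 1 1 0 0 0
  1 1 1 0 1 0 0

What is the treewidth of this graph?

A width-4 tree decomposition is:
Bags: B1 = {a, b, c, d, f}  B2 = {a, b, c, d, e}  B3 = {a, b, c, e, g}
Tree: B1–B2, B2–B3
The largest bag has 5 vertices, giving width 4; this decomposition certifies tw(G) ≤ 4. On the other hand G contains the 5-clique {a, b, c, d, e}. A clique must lie in a single bag of any decomposition, so no decomposition can have width below 4. Therefore the treewidth is 4.

4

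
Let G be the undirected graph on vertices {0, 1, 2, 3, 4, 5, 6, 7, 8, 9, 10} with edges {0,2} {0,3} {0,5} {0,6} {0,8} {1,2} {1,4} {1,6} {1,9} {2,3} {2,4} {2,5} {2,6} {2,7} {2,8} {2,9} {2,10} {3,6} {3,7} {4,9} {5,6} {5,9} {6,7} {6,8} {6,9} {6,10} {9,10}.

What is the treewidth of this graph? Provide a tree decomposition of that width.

Every bag has size at most 4, so the width is 4 − 1 = 3 and tw(G) ≤ 3. For the lower bound, the 4 vertices {1, 2, 4, 9} are pairwise adjacent, and any tree decomposition puts a clique entirely inside one bag — forcing width ≥ 3. Combining the bounds, tw(G) = 3.

Treewidth 3.
Bags: B1 = {2, 6, 9, 10}  B2 = {2, 5, 6, 9}  B3 = {0, 2, 5, 6}  B4 = {0, 2, 6, 8}  B5 = {0, 2, 3, 6}  B6 = {1, 2, 6, 9}  B7 = {2, 3, 6, 7}  B8 = {1, 2, 4, 9}
Tree: B1–B2, B2–B3, B3–B4, B4–B5, B1–B6, B5–B7, B6–B8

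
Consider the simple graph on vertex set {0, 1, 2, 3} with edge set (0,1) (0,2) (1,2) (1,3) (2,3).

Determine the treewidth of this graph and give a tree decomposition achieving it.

Treewidth 2.
Bags: B1 = {1, 2, 3}  B2 = {0, 1, 2}
Tree: B1–B2

Every bag has size at most 3, so the width is 3 − 1 = 2 and tw(G) ≤ 2. Conversely, {0, 1, 2} is a clique of size 3, and the vertices of any clique must share a bag in every tree decomposition; so some bag has ≥ 3 vertices and tw(G) ≥ 2. Combining the bounds, tw(G) = 2.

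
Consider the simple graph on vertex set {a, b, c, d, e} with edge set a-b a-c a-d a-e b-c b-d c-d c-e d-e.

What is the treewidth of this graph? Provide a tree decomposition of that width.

The largest bag has 4 vertices, giving width 3; this decomposition certifies tw(G) ≤ 3. Conversely, {a, c, d, e} is a clique of size 4, and the vertices of any clique must share a bag in every tree decomposition; so some bag has ≥ 4 vertices and tw(G) ≥ 3. Hence tw(G) = 3 exactly.

Treewidth 3.
One such decomposition:
Bags: B1 = {a, b, c, d}  B2 = {a, c, d, e}
Tree: B1–B2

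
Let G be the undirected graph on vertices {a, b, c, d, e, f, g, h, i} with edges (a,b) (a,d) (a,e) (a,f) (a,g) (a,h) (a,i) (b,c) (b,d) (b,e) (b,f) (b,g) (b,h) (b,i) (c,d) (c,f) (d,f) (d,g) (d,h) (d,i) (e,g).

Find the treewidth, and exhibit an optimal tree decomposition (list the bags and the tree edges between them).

Treewidth 3.
One optimal decomposition is:
Bags: B1 = {a, b, d, f}  B2 = {a, b, d, h}  B3 = {b, c, d, f}  B4 = {a, b, d, g}  B5 = {a, b, e, g}  B6 = {a, b, d, i}
Tree: B1–B2, B1–B3, B2–B4, B4–B5, B2–B6

Every bag has size at most 4, so the width is 4 − 1 = 3 and tw(G) ≤ 3. Conversely, {b, c, d, f} is a clique of size 4, and the vertices of any clique must share a bag in every tree decomposition; so some bag has ≥ 4 vertices and tw(G) ≥ 3. Therefore the treewidth is 3.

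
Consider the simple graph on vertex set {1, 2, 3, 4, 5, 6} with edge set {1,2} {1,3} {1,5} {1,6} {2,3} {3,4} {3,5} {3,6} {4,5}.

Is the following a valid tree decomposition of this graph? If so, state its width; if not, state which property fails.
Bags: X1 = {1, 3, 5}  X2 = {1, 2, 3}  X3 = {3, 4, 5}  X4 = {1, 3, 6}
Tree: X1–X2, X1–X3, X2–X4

Checking the three conditions: (i) the bags cover all of {1, 2, 3, 4, 5, 6}; (ii) for each edge, some bag contains both endpoints; (iii) the bags containing any fixed vertex form a subtree. All hold, so the decomposition is valid with width 3 − 1 = 2.

Yes; width 2.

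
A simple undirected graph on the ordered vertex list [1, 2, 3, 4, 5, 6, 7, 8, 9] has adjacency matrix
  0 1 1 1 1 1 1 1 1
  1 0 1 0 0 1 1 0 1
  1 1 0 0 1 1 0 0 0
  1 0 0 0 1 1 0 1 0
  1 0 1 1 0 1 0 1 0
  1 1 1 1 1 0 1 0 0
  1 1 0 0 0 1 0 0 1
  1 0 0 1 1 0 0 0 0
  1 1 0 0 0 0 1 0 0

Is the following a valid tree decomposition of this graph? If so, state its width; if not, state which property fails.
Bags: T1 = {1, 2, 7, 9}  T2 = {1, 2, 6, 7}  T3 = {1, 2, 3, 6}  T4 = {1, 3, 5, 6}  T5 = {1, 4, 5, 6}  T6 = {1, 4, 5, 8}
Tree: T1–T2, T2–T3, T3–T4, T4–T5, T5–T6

Yes; width 3.

Vertex coverage: the bags together contain {1, 2, 3, 4, 5, 6, 7, 8, 9}, the full vertex set. Edge coverage: each edge of G has both endpoints in at least one bag. Running intersection: for every vertex, the bags containing it form a connected subtree. All three properties hold, so this is a valid tree decomposition of width max|bag| − 1 = 3, and hence tw(G) ≤ 3.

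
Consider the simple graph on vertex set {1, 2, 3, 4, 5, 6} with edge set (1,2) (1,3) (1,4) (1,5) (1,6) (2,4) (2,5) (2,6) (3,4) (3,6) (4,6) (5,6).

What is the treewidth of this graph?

A width-3 tree decomposition is:
Bags: B1 = {1, 2, 4, 6}  B2 = {1, 3, 4, 6}  B3 = {1, 2, 5, 6}
Tree: B1–B2, B1–B3
Each bag holds 4 vertices, so the decomposition has width 3, which upper-bounds the treewidth. Conversely, {1, 2, 4, 6} is a clique of size 4, and the vertices of any clique must share a bag in every tree decomposition; so some bag has ≥ 4 vertices and tw(G) ≥ 3. Therefore the treewidth is 3.

3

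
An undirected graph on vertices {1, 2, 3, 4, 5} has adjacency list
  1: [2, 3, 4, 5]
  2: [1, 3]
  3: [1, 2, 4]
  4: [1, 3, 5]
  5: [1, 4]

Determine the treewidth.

2

A width-2 tree decomposition is:
Bags: B1 = {1, 3, 4}  B2 = {1, 2, 3}  B3 = {1, 4, 5}
Tree: B1–B2, B1–B3
Each bag holds 3 vertices, so the decomposition has width 2, which upper-bounds the treewidth. Conversely, {1, 2, 3} is a clique of size 3, and the vertices of any clique must share a bag in every tree decomposition; so some bag has ≥ 3 vertices and tw(G) ≥ 2. The upper and lower bounds meet at 2, so that is the treewidth.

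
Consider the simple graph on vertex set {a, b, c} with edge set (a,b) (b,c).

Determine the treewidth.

A width-1 tree decomposition is:
Bags: B1 = {a, b}  B2 = {b, c}
Tree: B1–B2
The largest bag has 2 vertices, giving width 1; this decomposition certifies tw(G) ≤ 1. G has an edge, so its treewidth is at least 1. The upper and lower bounds meet at 1, so that is the treewidth.

1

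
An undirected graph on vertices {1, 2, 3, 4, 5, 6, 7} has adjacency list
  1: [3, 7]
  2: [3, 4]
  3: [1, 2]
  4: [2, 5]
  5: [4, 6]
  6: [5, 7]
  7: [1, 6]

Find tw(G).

A width-2 tree decomposition is:
Bags: B1 = {4, 5, 6}  B2 = {2, 4, 6}  B3 = {2, 3, 6}  B4 = {1, 3, 6}  B5 = {1, 6, 7}
Tree: B1–B2, B2–B3, B3–B4, B4–B5
The largest bag has 3 vertices, giving width 2; this decomposition certifies tw(G) ≤ 2. The edges 6–5–4–2–3–1–7–6 form a cycle, so G is not a tree and its treewidth is at least 2. Hence tw(G) = 2 exactly.

2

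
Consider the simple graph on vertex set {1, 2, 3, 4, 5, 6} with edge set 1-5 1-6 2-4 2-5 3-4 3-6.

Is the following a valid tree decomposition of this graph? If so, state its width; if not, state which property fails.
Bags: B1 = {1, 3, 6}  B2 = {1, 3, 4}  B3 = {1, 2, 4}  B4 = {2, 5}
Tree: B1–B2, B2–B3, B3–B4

A tree decomposition must satisfy three properties: every vertex lies in some bag; for every edge, both endpoints lie together in some bag; and for every vertex, the bags containing it form a connected subtree. Here edge (1,5) lies in no bag, so the decomposition is invalid.

No — edge (1,5) lies in no bag.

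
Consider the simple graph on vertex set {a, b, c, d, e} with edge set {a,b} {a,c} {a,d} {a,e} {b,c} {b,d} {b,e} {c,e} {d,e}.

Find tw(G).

3

A width-3 tree decomposition is:
Bags: B1 = {a, b, c, e}  B2 = {a, b, d, e}
Tree: B1–B2
The largest bag has 4 vertices, giving width 3; this decomposition certifies tw(G) ≤ 3. On the other hand G contains the 4-clique {a, b, d, e}. A clique must lie in a single bag of any decomposition, so no decomposition can have width below 3. Therefore the treewidth is 3.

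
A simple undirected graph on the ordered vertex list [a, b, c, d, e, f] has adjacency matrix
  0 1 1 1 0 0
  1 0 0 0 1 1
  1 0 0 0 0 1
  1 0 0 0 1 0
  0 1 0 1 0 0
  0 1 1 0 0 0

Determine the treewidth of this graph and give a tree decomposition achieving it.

The largest bag has 3 vertices, giving width 2; this decomposition certifies tw(G) ≤ 2. Since e–d–a–b–e is a cycle in G, G is not acyclic. Forests are exactly the graphs of treewidth ≤ 1, so tw(G) ≥ 2. Hence tw(G) = 2 exactly.

Treewidth 2.
Bags: B1 = {b, d, e}  B2 = {a, b, d}  B3 = {a, b, f}  B4 = {a, c, f}
Tree: B1–B2, B2–B3, B3–B4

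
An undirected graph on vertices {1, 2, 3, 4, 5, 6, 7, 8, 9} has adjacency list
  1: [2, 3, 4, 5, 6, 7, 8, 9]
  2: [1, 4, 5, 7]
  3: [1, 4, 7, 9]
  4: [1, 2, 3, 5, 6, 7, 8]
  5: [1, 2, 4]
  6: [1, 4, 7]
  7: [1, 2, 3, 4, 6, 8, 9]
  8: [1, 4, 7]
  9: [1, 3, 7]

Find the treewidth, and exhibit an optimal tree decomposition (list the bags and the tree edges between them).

Treewidth 3.
One such decomposition:
Bags: B1 = {1, 2, 4, 7}  B2 = {1, 3, 4, 7}  B3 = {1, 3, 7, 9}  B4 = {1, 2, 4, 5}  B5 = {1, 4, 7, 8}  B6 = {1, 4, 6, 7}
Tree: B1–B2, B2–B3, B1–B4, B2–B5, B5–B6

Each bag holds 4 vertices, so the decomposition has width 3, which upper-bounds the treewidth. Conversely, {1, 3, 7, 9} is a clique of size 4, and the vertices of any clique must share a bag in every tree decomposition; so some bag has ≥ 4 vertices and tw(G) ≥ 3. Hence tw(G) = 3 exactly.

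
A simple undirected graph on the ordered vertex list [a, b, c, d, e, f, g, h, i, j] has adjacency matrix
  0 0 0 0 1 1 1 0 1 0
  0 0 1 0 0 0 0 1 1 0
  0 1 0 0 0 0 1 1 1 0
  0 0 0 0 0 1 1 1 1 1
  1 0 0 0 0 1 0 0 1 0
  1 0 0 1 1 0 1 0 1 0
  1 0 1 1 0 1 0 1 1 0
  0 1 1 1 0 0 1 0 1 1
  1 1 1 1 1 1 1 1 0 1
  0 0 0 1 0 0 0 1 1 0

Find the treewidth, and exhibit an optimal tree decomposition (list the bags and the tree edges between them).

The largest bag has 4 vertices, giving width 3; this decomposition certifies tw(G) ≤ 3. On the other hand G contains the 4-clique {d, g, h, i}. A clique must lie in a single bag of any decomposition, so no decomposition can have width below 3. Combining the bounds, tw(G) = 3.

Treewidth 3.
One such decomposition:
Bags: B1 = {d, f, g, i}  B2 = {d, g, h, i}  B3 = {c, g, h, i}  B4 = {d, h, i, j}  B5 = {a, f, g, i}  B6 = {b, c, h, i}  B7 = {a, e, f, i}
Tree: B1–B2, B2–B3, B2–B4, B1–B5, B3–B6, B5–B7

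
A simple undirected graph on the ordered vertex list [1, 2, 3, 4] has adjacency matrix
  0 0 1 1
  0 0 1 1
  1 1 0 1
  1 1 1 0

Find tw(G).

2

A width-2 tree decomposition is:
Bags: B1 = {2, 3, 4}  B2 = {1, 3, 4}
Tree: B1–B2
Every bag has size at most 3, so the width is 3 − 1 = 2 and tw(G) ≤ 2. For the lower bound, the 3 vertices {1, 3, 4} are pairwise adjacent, and any tree decomposition puts a clique entirely inside one bag — forcing width ≥ 2. The upper and lower bounds meet at 2, so that is the treewidth.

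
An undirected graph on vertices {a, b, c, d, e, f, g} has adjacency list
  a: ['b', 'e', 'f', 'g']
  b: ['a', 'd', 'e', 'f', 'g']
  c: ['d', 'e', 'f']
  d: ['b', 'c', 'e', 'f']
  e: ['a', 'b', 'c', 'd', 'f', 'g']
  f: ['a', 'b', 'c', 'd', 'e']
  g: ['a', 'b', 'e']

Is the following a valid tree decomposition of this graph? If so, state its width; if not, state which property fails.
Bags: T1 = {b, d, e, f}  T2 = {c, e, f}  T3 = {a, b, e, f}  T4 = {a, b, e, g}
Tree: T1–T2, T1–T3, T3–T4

A tree decomposition must satisfy three properties: every vertex lies in some bag; for every edge, both endpoints lie together in some bag; and for every vertex, the bags containing it form a connected subtree. Here edge (d,c) lies in no bag, so the decomposition is invalid.

No — edge (d,c) lies in no bag.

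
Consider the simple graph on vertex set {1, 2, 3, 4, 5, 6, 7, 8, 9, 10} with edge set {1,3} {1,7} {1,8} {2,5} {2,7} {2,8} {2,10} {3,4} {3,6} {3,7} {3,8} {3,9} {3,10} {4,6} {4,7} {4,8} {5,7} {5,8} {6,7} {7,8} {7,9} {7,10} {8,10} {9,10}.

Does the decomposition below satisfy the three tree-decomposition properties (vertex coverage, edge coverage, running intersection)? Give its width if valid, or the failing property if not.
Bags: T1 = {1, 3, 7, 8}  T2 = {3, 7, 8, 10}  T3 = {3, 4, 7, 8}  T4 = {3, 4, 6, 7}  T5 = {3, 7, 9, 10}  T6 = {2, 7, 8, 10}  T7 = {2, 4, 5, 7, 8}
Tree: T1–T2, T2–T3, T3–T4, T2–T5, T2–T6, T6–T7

No — bags containing vertex 4 are not connected in the tree.

A tree decomposition must satisfy three properties: every vertex lies in some bag; for every edge, both endpoints lie together in some bag; and for every vertex, the bags containing it form a connected subtree. Here bags containing vertex 4 are not connected in the tree, so the decomposition is invalid.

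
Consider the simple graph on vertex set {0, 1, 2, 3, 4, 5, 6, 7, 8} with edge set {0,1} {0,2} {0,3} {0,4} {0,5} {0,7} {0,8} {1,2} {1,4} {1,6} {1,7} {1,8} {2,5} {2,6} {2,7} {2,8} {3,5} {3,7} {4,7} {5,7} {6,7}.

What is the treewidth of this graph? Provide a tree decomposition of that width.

The largest bag has 4 vertices, giving width 3; this decomposition certifies tw(G) ≤ 3. On the other hand G contains the 4-clique {0, 1, 2, 8}. A clique must lie in a single bag of any decomposition, so no decomposition can have width below 3. Therefore the treewidth is 3.

Treewidth 3.
Bags: B1 = {0, 1, 2, 7}  B2 = {1, 2, 6, 7}  B3 = {0, 2, 5, 7}  B4 = {0, 3, 5, 7}  B5 = {0, 1, 2, 8}  B6 = {0, 1, 4, 7}
Tree: B1–B2, B1–B3, B3–B4, B1–B5, B1–B6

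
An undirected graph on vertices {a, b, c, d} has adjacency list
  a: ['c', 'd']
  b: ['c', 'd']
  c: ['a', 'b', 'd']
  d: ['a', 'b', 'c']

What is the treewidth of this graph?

2

A width-2 tree decomposition is:
Bags: B1 = {a, c, d}  B2 = {b, c, d}
Tree: B1–B2
The largest bag has 3 vertices, giving width 2; this decomposition certifies tw(G) ≤ 2. On the other hand G contains the 3-clique {a, c, d}. A clique must lie in a single bag of any decomposition, so no decomposition can have width below 2. Therefore the treewidth is 2.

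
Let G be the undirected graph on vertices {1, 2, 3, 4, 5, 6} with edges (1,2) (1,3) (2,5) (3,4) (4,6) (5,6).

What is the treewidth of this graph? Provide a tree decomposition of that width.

Treewidth 2.
Bags: B1 = {4, 5, 6}  B2 = {3, 4, 5}  B3 = {1, 3, 5}  B4 = {1, 2, 5}
Tree: B1–B2, B2–B3, B3–B4

The largest bag has 3 vertices, giving width 2; this decomposition certifies tw(G) ≤ 2. Since 5–6–4–3–1–2–5 is a cycle in G, G is not acyclic. Forests are exactly the graphs of treewidth ≤ 1, so tw(G) ≥ 2. Hence tw(G) = 2 exactly.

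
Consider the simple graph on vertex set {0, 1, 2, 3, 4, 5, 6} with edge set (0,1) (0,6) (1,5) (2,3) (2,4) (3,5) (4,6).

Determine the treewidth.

A width-2 tree decomposition is:
Bags: B1 = {0, 4, 6}  B2 = {0, 1, 4}  B3 = {1, 4, 5}  B4 = {3, 4, 5}  B5 = {2, 3, 4}
Tree: B1–B2, B2–B3, B3–B4, B4–B5
Each bag holds 3 vertices, so the decomposition has width 2, which upper-bounds the treewidth. For the lower bound, G contains the cycle 4–6–0–1–5–3–2–4, so G is not a forest; only forests have treewidth ≤ 1, hence tw(G) ≥ 2. Hence tw(G) = 2 exactly.

2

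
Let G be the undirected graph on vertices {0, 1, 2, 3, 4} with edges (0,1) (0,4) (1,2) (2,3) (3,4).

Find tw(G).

2

A width-2 tree decomposition is:
Bags: B1 = {1, 2, 3}  B2 = {1, 3, 4}  B3 = {0, 1, 4}
Tree: B1–B2, B2–B3
Every bag has size at most 3, so the width is 3 − 1 = 2 and tw(G) ≤ 2. The edges 1–2–3–4–0–1 form a cycle, so G is not a tree and its treewidth is at least 2. The upper and lower bounds meet at 2, so that is the treewidth.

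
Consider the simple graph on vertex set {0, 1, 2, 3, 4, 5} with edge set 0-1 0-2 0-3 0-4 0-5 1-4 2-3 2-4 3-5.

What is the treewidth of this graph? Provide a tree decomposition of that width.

Every bag has size at most 3, so the width is 3 − 1 = 2 and tw(G) ≤ 2. On the other hand G contains the 3-clique {0, 1, 4}. A clique must lie in a single bag of any decomposition, so no decomposition can have width below 2. The upper and lower bounds meet at 2, so that is the treewidth.

Treewidth 2.
One optimal decomposition is:
Bags: B1 = {0, 2, 3}  B2 = {0, 3, 5}  B3 = {0, 2, 4}  B4 = {0, 1, 4}
Tree: B1–B2, B1–B3, B3–B4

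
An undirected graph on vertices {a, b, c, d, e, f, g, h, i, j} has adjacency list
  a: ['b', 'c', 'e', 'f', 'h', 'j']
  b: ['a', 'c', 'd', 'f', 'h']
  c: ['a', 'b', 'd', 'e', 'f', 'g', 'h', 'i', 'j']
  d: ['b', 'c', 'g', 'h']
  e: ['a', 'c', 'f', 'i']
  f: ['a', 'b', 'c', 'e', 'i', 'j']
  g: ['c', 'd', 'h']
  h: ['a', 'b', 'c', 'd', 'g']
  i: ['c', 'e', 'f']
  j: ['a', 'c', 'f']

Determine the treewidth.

A width-3 tree decomposition is:
Bags: B1 = {b, c, d, h}  B2 = {a, b, c, h}  B3 = {a, b, c, f}  B4 = {a, c, e, f}  B5 = {c, e, f, i}  B6 = {c, d, g, h}  B7 = {a, c, f, j}
Tree: B1–B2, B2–B3, B3–B4, B4–B5, B1–B6, B3–B7
Each bag holds 4 vertices, so the decomposition has width 3, which upper-bounds the treewidth. On the other hand G contains the 4-clique {c, d, g, h}. A clique must lie in a single bag of any decomposition, so no decomposition can have width below 3. Combining the bounds, tw(G) = 3.

3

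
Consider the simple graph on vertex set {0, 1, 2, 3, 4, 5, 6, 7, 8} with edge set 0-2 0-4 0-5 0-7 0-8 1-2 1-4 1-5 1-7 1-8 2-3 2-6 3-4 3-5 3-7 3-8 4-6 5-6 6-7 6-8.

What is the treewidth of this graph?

A width-4 tree decomposition is:
Bags: B1 = {0, 1, 3, 6, 8}  B2 = {0, 1, 2, 3, 6}  B3 = {0, 1, 3, 6, 7}  B4 = {0, 1, 3, 5, 6}  B5 = {0, 1, 3, 4, 6}
Tree: B1–B2, B2–B3, B3–B4, B4–B5
Every bag has size at most 5, so the width is 5 − 1 = 4 and tw(G) ≤ 4. For the lower bound: the 5 vertex sets {1,8}, {2,6}, {0,7}, {3}, {5} are disjoint, each induces a connected subgraph, and every pair is joined by at least one edge of G. Contracting each set to a single vertex therefore yields K_{5} as a minor, and since treewidth is minor-monotone, tw(G) ≥ tw(K_{5}) = 4. Therefore the treewidth is 4.

4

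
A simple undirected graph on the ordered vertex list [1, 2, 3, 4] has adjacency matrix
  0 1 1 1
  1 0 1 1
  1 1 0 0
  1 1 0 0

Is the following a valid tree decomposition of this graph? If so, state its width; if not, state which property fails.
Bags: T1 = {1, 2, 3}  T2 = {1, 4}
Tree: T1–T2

No — edge (2,4) lies in no bag.

A tree decomposition must satisfy three properties: every vertex lies in some bag; for every edge, both endpoints lie together in some bag; and for every vertex, the bags containing it form a connected subtree. Here edge (2,4) lies in no bag, so the decomposition is invalid.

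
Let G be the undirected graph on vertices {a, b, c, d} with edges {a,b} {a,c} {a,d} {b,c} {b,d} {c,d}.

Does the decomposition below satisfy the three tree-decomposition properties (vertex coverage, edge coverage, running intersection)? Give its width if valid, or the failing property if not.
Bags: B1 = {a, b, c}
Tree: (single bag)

A tree decomposition must satisfy three properties: every vertex lies in some bag; for every edge, both endpoints lie together in some bag; and for every vertex, the bags containing it form a connected subtree. Here vertex d appears in no bag, so the decomposition is invalid.

No — vertex d appears in no bag.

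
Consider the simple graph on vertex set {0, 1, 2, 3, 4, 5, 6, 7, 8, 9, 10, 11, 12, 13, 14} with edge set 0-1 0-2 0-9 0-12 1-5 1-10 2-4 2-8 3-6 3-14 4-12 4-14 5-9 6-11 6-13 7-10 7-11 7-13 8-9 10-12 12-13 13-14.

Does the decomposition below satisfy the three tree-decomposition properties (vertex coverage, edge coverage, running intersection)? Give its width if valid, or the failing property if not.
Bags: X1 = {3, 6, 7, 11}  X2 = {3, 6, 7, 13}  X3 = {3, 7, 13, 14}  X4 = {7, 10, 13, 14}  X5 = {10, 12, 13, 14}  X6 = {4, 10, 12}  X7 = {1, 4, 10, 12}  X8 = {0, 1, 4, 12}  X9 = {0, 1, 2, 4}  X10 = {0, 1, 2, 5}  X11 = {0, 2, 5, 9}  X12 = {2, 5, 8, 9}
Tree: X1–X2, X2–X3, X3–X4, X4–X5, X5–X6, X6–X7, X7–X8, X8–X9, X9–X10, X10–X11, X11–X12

A tree decomposition must satisfy three properties: every vertex lies in some bag; for every edge, both endpoints lie together in some bag; and for every vertex, the bags containing it form a connected subtree. Here edge (14,4) lies in no bag, so the decomposition is invalid.

No — edge (14,4) lies in no bag.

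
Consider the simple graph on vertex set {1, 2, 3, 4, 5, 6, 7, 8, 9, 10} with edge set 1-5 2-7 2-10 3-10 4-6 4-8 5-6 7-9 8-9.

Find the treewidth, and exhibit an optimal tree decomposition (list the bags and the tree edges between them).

Each bag holds 2 vertices, so the decomposition has width 1, which upper-bounds the treewidth. G has an edge, so its treewidth is at least 1. Therefore the treewidth is 1.

Treewidth 1.
One optimal decomposition is:
Bags: B1 = {3, 10}  B2 = {2, 10}  B3 = {2, 7}  B4 = {7, 9}  B5 = {8, 9}  B6 = {4, 8}  B7 = {4, 6}  B8 = {5, 6}  B9 = {1, 5}
Tree: B1–B2, B2–B3, B3–B4, B4–B5, B5–B6, B6–B7, B7–B8, B8–B9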